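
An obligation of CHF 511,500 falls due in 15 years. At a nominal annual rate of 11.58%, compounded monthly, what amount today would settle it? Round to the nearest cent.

Periodic rate i = 0.1158/12 = 0.00965; n = 15 × 12 = 180 periods.
PV = FV·(1+i)^(−n) = 511,500 × 0.177520 = 90,801.4341

CHF 90,801.43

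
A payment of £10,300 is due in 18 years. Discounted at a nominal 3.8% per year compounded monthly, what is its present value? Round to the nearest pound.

£5,203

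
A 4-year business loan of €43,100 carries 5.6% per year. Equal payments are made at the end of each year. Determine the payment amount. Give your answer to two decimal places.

€12,324.56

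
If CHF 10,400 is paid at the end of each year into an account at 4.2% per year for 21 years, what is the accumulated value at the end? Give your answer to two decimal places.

CHF 339,878.62

Accumulation factor s(21|0.042) = 32.680637; FV = 10400 × 32.680637 = 339,878.6205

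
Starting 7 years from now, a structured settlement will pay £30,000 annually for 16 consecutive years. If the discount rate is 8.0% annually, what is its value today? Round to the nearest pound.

Value one period before first payment (t=6): 30000 × [1 − (1+0.08)^(−16)] / 0.08 = 30000 × 8.851369 = 265,541.0747
PV₀ = 265,541.0747 / (1+0.08)^6 = 265,541.0747 / 1.586874 = 167,335.9199

£167,336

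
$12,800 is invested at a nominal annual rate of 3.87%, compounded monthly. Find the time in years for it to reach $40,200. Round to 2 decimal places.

29.62 years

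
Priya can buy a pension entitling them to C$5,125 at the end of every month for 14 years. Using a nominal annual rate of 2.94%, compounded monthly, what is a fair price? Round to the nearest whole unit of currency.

C$705,110

i = 0.0294/12 = 0.00245 per month; n = 14·12 = 168.
PV = PMT · [1 − (1+i)^(−n)] / i = 5125 · 137.582497 = 705,110.2975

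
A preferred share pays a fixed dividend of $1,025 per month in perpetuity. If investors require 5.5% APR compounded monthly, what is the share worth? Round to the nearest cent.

$223,636.36

Periodic rate i = 0.055/12 = 0.00458333.
PV = C/r = 1025/0.00458333 = 223,636.3636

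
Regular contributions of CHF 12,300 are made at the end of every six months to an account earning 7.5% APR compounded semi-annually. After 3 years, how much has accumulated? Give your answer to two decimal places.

With 2 periods per year: i = 0.0375, n = 6.
FV = 12300 × [(1+0.0375)^6 − 1] / 0.0375 = 12300 × 6.591428 = 81,074.5638

CHF 81,074.56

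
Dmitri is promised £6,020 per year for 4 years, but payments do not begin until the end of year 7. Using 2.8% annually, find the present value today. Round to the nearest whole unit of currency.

£19,051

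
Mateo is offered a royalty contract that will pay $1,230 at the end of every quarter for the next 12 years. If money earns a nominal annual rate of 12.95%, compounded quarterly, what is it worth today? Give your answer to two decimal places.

i = 0.1295/4 = 0.032375 per quarter; n = 12·4 = 48.
PV = PMT · [1 − (1+i)^(−n)] / i = 1230 · 24.195487 = 29,760.4491

$29,760.45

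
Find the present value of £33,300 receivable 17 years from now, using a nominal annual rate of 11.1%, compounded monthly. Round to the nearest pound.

£5,090

i = 0.111/12 = 0.00925 per month; n = 17·12 = 204.
PV = FV·(1+i)^(−n) = 33,300 × 0.152846 = 5,089.7633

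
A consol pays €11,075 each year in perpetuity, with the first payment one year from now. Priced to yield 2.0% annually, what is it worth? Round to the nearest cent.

€553,750.00

PV = C/r = 11075/0.02 = 553,750.0000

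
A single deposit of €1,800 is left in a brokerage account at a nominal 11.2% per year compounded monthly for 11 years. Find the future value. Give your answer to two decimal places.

With 12 periods per year: i = 0.00933333, n = 132.
FV = PV·(1+i)^n = 1,800 × 3.408547 = 6,135.3852

€6,135.39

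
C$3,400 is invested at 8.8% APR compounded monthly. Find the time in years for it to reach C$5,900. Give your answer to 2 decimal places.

6.29 years

Periodic rate i = 0.088/12 = 0.00733333.
(1+i)^n = 5900/3400 = 1.73529, so n = ln 1.73529 / ln 1.00733 = 75.4357 months
= 75.4357/12 years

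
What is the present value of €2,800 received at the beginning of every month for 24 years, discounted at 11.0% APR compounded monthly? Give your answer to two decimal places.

€285,990.96

Periodic rate i = 0.11/12 = 0.00916667; n = 24 × 12 = 288 periods.
Annuity factor a(288|0.00916667) × (1+i) = 102.139628; PV = 2800 × 102.139628 = 285,990.9590
(annuity-due: payments at period start, so ×(1+i).)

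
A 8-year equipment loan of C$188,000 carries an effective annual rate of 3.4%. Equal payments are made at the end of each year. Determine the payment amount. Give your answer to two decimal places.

C$27,235.58

PMT = 188000 / ( [1 − (1+0.034)^(−8)] / 0.034 ) = 188000 / 6.902735 = 27,235.5810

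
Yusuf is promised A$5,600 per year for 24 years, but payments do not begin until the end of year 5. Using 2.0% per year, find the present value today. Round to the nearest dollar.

A$97,852

Value one period before first payment (t=4): 5600 × [1 − (1+0.02)^(−24)] / 0.02 = 5600 × 18.913926 = 105,917.9834
Discount back 4 years: 105,917.9834 × (1+0.02)^(−4) = 105,917.9834 × 0.923845 = 97,851.8445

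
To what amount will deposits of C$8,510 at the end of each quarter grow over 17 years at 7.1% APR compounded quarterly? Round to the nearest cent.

With 4 periods per year: i = 0.01775, n = 68.
Accumulation factor s(68|0.01775) = 130.041065; FV = 8510 × 130.041065 = 1,106,649.4623

C$1,106,649.46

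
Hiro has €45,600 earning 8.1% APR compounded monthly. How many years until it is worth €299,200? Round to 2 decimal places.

23.30 years

Periodic rate i = 0.081/12 = 0.00675.
n = ln(299200/45600) / ln(1+0.00675) = ln(6.56140) / 0.006727 = 279.6365 months
= 279.6365/12 years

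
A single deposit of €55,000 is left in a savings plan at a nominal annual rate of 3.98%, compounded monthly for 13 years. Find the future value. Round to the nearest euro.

i = 0.0398/12 = 0.00331667 per month; n = 13·12 = 156.
FV = PV·(1+i)^n = 55,000 × 1.676224 = 92,192.3408

€92,192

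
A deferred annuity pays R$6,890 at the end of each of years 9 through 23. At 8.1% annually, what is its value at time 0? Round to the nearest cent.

PV at t=8 (ordinary 15-year annuity): 6890 × a(15|0.081) = 6890 × 8.507462 = 58,616.4104
Discount back 8 years: 58,616.4104 × (1+0.081)^(−8) = 58,616.4104 × 0.536284 = 31,435.0147

R$31,435.01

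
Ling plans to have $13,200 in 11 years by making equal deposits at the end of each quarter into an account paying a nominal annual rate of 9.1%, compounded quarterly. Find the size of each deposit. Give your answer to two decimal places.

$177.62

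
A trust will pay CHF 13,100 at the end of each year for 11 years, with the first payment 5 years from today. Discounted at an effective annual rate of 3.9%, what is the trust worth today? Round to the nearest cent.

CHF 99,010.72

Value one period before first payment (t=4): 13100 × [1 − (1+0.039)^(−11)] / 0.039 = 13100 × 8.807915 = 115,383.6906
Discount back 4 years: 115,383.6906 × (1+0.039)^(−4) = 115,383.6906 × 0.858100 = 99,010.7239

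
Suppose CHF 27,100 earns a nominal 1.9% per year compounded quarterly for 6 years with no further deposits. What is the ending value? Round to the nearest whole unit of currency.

CHF 30,364

i = 0.019/4 = 0.00475 per quarter; n = 6·4 = 24.
FV = PV·(1+i)^n = 27,100 × 1.120450 = 30,364.1863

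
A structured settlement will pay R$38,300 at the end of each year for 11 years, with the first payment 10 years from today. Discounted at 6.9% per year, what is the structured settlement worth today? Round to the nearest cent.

R$158,325.18

PV at t=9 (ordinary 11-year annuity): 38300 × a(11|0.069) = 38300 × 7.536168 = 288,635.2239
PV₀ = 288,635.2239 / (1+0.069)^9 = 288,635.2239 / 1.823053 = 158,325.1772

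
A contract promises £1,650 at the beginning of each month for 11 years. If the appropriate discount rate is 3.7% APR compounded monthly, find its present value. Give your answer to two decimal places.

£179,253.42

Periodic rate i = 0.037/12 = 0.00308333; n = 11 × 12 = 132 periods.
Annuity factor a(132|0.00308333) × (1+i) = 108.638438; PV = 1650 × 108.638438 = 179,253.4224
(annuity-due: payments at period start, so ×(1+i).)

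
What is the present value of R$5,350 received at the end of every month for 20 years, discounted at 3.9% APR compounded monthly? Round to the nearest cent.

R$890,592.03

i = 0.039/12 = 0.00325 per month; n = 20·12 = 240.
PV = 5350 × [1 − (1+0.00325)^(−240)] / 0.00325 = 5350 × 166.465799 = 890,592.0269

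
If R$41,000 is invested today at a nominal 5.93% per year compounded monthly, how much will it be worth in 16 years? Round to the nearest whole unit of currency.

With 12 periods per year: i = 0.00494167, n = 192.
FV = PV·(1+i)^n = 41,000 × 2.576581 = 105,639.8254

R$105,640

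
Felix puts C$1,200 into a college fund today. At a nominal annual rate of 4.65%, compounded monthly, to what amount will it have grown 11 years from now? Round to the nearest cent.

Periodic rate i = 0.0465/12 = 0.003875; n = 11 × 12 = 132 periods.
1,200 × (1+0.003875)^132 = 1,200 × 1.666143 = 1,999.3719

C$1,999.37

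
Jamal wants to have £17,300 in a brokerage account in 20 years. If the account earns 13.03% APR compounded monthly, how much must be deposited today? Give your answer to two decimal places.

i = 0.1303/12 = 0.0108583 per month; n = 20·12 = 240.
Discount factor = (1+0.0108583)^(−240) = 0.074874; PV = 17,300 × 0.074874 = 1,295.3142

£1,295.31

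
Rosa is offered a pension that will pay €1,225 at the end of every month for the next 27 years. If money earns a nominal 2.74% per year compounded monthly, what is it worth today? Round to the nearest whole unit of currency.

€280,259

Periodic rate i = 0.0274/12 = 0.00228333; n = 27 × 12 = 324 periods.
PV = PMT · [1 − (1+i)^(−n)] / i = 1225 · 228.783084 = 280,259.2777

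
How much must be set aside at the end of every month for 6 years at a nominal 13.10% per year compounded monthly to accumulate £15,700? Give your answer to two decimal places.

£144.60

i = 0.131/12 = 0.0109167 per month; n = 6·12 = 72.
PMT = 15700 / ( [(1+0.0109167)^72 − 1] / 0.0109167 ) = 15700 / 108.574617 = 144.6010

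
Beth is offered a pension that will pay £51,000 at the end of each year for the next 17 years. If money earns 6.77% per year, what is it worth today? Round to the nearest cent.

PV = PMT · [1 − (1+i)^(−n)] / i = 51000 · 9.920686 = 505,954.9942

£505,954.99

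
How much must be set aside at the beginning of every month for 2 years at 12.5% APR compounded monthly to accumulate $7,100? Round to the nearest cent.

Periodic rate i = 0.125/12 = 0.0104167; n = 2 × 12 = 24 periods.
FV-annuity factor × (1+i) = 27.389512; PMT = 7100 / 27.389512 = 259.2233

$259.22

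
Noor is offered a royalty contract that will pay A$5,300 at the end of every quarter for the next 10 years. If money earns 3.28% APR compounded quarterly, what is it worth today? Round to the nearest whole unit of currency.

A$180,118

With 4 periods per year: i = 0.0082, n = 40.
PV = PMT · [1 − (1+i)^(−n)] / i = 5300 · 33.984495 = 180,117.8209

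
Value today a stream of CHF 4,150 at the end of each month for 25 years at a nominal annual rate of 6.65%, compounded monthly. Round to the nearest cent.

Periodic rate i = 0.0665/12 = 0.00554167; n = 25 × 12 = 300 periods.
Annuity factor a(300|0.00554167) = 146.068565; PV = 4150 × 146.068565 = 606,184.5444

CHF 606,184.54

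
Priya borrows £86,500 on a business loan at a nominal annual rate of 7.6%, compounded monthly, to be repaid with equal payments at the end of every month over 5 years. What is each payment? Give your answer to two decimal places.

£1,737.40

With 12 periods per year: i = 0.00633333, n = 60.
PMT = 86500 / ( [1 − (1+0.00633333)^(−60)] / 0.00633333 ) = 86500 / 49.787154 = 1,737.3959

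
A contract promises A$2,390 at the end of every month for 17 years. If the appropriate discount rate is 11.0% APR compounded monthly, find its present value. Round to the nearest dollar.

With 12 periods per year: i = 0.00916667, n = 204.
Annuity factor a(204|0.00916667) = 92.133576; PV = 2390 × 92.133576 = 220,199.2464

A$220,199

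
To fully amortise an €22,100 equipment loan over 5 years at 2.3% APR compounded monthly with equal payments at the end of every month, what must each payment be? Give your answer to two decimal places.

€390.27

i = 0.023/12 = 0.00191667 per month; n = 5·12 = 60.
Annuity-PV factor = 56.627343; PMT = 22100 / 56.627343 = 390.2708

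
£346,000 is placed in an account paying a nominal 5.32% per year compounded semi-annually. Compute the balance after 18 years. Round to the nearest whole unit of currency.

£890,269

i = 0.0532/2 = 0.0266 per half-year; n = 18·2 = 36.
346,000 × (1+0.0266)^36 = 346,000 × 2.573033 = 890,269.4202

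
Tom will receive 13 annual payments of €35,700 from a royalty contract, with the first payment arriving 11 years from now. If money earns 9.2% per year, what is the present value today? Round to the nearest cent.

PV at t=10 (ordinary 13-year annuity): 35700 × a(13|0.092) = 35700 × 7.407638 = 264,452.6935
PV₀ = 264,452.6935 / (1+0.092)^10 = 264,452.6935 / 2.411162 = 109,678.5275

€109,678.53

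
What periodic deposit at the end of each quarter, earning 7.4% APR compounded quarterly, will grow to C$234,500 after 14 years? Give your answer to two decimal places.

i = 0.074/4 = 0.0185 per quarter; n = 14·4 = 56.
PMT = 234500 / ( [(1+0.0185)^56 − 1] / 0.0185 ) = 234500 / 96.830971 = 2,421.7458

C$2,421.75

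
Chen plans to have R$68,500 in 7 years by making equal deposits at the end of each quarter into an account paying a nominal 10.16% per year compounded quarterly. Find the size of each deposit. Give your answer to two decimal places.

Periodic rate i = 0.1016/4 = 0.0254; n = 7 × 4 = 28 periods.
PMT = 68500 / ( [(1+0.0254)^28 − 1] / 0.0254 ) = 68500 / 40.095500 = 1,708.4211

R$1,708.42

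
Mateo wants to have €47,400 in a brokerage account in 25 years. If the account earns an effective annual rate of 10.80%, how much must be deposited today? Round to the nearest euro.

PV = FV·(1+i)^(−n) = 47,400 × 0.077003 = 3,649.9283

€3,650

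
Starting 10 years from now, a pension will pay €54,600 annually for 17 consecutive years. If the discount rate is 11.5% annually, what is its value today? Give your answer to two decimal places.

PV at t=9 (ordinary 17-year annuity): 54600 × a(17|0.115) = 54600 × 7.329090 = 400,168.3108
PV₀ = 400,168.3108 / (1+0.115)^9 = 400,168.3108 / 2.663629 = 150,234.2273

€150,234.23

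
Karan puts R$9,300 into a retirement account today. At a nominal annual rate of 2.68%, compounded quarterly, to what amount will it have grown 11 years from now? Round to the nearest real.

i = 0.0268/4 = 0.0067 per quarter; n = 11·4 = 44.
9,300 × (1+0.0067)^44 = 9,300 × 1.341538 = 12,476.3045

R$12,476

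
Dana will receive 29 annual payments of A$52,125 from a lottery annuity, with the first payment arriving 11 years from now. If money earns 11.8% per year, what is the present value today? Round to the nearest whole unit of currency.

A$139,092

PV at t=10 (ordinary 29-year annuity): 52125 × a(29|0.118) = 52125 × 8.140915 = 424,345.1988
PV₀ = 424,345.1988 / (1+0.118)^10 = 424,345.1988 / 3.050830 = 139,091.7135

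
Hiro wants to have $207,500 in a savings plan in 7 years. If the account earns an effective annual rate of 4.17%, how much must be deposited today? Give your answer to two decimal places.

$155,890.43

PV = FV·(1+i)^(−n) = 207,500 × 0.751279 = 155,890.4289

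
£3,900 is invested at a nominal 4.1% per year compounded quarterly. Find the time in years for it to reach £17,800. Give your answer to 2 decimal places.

Periodic rate i = 0.041/4 = 0.01025.
(1+i)^n = 17800/3900 = 4.56410, so n = ln 4.56410 / ln 1.01025 = 148.8770 quarters
= 148.8770/4 years

37.22 years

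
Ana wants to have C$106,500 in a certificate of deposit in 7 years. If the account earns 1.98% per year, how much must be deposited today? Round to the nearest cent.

C$92,842.01

Discount factor = (1+0.0198)^(−7) = 0.871756; PV = 106,500 × 0.871756 = 92,842.0143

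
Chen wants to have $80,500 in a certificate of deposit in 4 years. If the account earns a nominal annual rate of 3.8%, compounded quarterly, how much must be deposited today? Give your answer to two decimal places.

$69,198.19

Periodic rate i = 0.038/4 = 0.0095; n = 4 × 4 = 16 periods.
PV = 80,500 / (1 + 0.0095)^16 = 80,500 / 1.163325 = 69,198.1857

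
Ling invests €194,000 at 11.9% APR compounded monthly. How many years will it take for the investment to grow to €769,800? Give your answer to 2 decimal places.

11.64 years

Periodic rate i = 0.119/12 = 0.00991667.
n = ln(769800/194000) / ln(1+0.00991667) = ln(3.96804) / 0.009868 = 139.6735 months
= 139.6735/12 years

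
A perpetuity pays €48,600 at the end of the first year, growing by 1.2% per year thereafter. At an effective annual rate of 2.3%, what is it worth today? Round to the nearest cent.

PV = PMT / (i − g) = 48600 / (0.023 − 0.012) = 48600 / 0.011000 = 4,418,181.8182

€4,418,181.82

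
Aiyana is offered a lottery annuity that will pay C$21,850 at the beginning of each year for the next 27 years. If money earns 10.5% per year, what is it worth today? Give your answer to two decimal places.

PV = PMT · [1 − (1+i)^(−n)] / i × (1+i) = 21850 · 9.813592 = 214,426.9820
(Beginning-of-period payments → annuity-due factor ×(1+i).)

C$214,426.98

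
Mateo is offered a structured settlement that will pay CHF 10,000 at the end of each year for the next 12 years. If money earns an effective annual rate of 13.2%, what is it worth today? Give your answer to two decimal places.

PV = PMT · [1 − (1+i)^(−n)] / i = 10000 · 5.864683 = 58,646.8297

CHF 58,646.83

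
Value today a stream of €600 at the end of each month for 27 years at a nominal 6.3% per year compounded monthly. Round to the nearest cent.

i = 0.063/12 = 0.00525 per month; n = 27·12 = 324.
PV = 600 × [1 − (1+0.00525)^(−324)] / 0.00525 = 600 × 155.559088 = 93,335.4526

€93,335.45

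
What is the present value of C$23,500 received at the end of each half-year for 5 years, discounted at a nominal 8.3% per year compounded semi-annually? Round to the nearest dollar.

With 2 periods per year: i = 0.0415, n = 10.
PV = 23500 × [1 − (1+0.0415)^(−10)] / 0.0415 = 23500 × 8.050667 = 189,190.6828

C$189,191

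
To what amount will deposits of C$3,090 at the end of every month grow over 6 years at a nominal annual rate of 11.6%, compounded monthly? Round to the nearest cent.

Periodic rate i = 0.116/12 = 0.00966667; n = 6 × 12 = 72 periods.
Accumulation factor s(72|0.00966667) = 103.346992; FV = 3090 × 103.346992 = 319,342.2060

C$319,342.21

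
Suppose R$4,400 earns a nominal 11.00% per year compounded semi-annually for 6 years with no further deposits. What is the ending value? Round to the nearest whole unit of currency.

i = 0.11/2 = 0.055 per half-year; n = 6·2 = 12.
FV = 4,400 × (1 + 0.055)^12 = 8,365.3129

R$8,365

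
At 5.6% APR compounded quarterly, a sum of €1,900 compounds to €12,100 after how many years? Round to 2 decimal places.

33.29 years

Periodic rate i = 0.056/4 = 0.014.
(1+i)^n = 12100/1900 = 6.36842, so n = ln 6.36842 / ln 1.014 = 133.1629 quarters
= 133.1629/4 years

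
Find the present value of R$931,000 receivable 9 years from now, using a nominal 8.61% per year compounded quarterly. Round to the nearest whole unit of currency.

Periodic rate i = 0.0861/4 = 0.021525; n = 9 × 4 = 36 periods.
PV = 931,000 / (1 + 0.021525)^36 = 931,000 / 2.152603 = 432,499.5824

R$432,500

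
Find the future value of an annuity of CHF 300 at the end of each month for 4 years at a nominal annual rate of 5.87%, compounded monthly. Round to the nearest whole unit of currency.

With 12 periods per year: i = 0.00489167, n = 48.
FV = PMT · [(1+i)^n − 1] / i = 300 · 53.955457 = 16,186.6371

CHF 16,187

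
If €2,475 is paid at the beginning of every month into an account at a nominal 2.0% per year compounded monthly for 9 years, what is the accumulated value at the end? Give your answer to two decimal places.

€293,089.09

i = 0.02/12 = 0.00166667 per month; n = 9·12 = 108.
FV = 2475 × [(1+0.00166667)^108 − 1] / 0.00166667 × (1+i) = 2475 × 118.419834 = 293,089.0890
(annuity-due: payments at period start, so ×(1+i).)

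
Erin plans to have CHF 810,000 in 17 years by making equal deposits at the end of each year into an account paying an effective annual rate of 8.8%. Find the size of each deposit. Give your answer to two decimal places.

FV-annuity factor = 36.302346; PMT = 810000 / 36.302346 = 22,312.6075

CHF 22,312.61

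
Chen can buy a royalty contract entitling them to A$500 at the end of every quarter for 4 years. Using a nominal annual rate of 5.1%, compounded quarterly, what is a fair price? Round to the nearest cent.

A$7,195.50

With 4 periods per year: i = 0.01275, n = 16.
PV = 500 × [1 − (1+0.01275)^(−16)] / 0.01275 = 500 × 14.391009 = 7,195.5047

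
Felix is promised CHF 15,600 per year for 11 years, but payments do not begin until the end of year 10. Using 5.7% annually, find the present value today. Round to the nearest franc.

CHF 75,866

PV at t=9 (ordinary 11-year annuity): 15600 × a(11|0.057) = 15600 × 8.009308 = 124,945.2020
Discount back 9 years: 124,945.2020 × (1+0.057)^(−9) = 124,945.2020 × 0.607191 = 75,865.5652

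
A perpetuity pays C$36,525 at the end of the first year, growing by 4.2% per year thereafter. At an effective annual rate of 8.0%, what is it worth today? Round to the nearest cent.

C$961,184.21

PV = D₁/(r − g) = 36525/(0.08 − 0.042) = 961,184.2105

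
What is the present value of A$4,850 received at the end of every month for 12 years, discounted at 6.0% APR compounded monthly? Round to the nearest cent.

With 12 periods per year: i = 0.005, n = 144.
PV = PMT · [1 − (1+i)^(−n)] / i = 4850 · 102.474743 = 497,002.5043

A$497,002.50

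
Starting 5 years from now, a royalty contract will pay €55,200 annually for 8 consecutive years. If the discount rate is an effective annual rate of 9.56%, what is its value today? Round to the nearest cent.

€207,705.33

Value one period before first payment (t=4): 55200 × [1 − (1+0.0956)^(−8)] / 0.0956 = 55200 × 5.421465 = 299,264.8673
Discount back 4 years: 299,264.8673 × (1+0.0956)^(−4) = 299,264.8673 × 0.694052 = 207,705.3298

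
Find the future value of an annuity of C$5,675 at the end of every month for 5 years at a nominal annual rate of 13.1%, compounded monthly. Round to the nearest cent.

C$477,386.99

i = 0.131/12 = 0.0109167 per month; n = 5·12 = 60.
Accumulation factor s(60|0.0109167) = 84.121056; FV = 5675 × 84.121056 = 477,386.9933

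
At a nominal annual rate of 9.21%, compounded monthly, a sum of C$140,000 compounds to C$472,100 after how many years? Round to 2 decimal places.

13.25 years

Periodic rate i = 0.0921/12 = 0.007675.
(1+i)^n = 472100/140000 = 3.37214, so n = ln 3.37214 / ln 1.00768 = 158.9846 months
= 158.9846/12 years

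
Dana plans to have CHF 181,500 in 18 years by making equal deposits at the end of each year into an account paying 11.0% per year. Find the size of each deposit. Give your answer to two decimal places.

CHF 3,601.48

PMT = 181500 / ( [(1+0.11)^18 − 1] / 0.11 ) = 181500 / 50.395936 = 3,601.4809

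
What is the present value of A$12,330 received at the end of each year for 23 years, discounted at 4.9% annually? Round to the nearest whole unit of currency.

PV = 12330 × [1 − (1+0.049)^(−23)] / 0.049 = 12330 × 13.616632 = 167,893.0750

A$167,893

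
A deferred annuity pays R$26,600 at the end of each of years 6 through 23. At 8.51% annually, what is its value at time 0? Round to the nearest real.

Value one period before first payment (t=5): 26600 × [1 − (1+0.0851)^(−18)] / 0.0851 = 26600 × 9.049321 = 240,711.9338
PV₀ = 240,711.9338 / (1+0.0851)^5 = 240,711.9338 / 1.504350 = 160,010.6187

R$160,011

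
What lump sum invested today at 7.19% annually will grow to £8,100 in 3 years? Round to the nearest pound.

PV = 8,100 / (1 + 0.0719)^3 = 8,100 / 1.231581 = 6,576.9147

£6,577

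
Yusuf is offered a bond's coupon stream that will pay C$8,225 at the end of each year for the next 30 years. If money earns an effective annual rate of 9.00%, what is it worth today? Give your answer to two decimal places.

C$84,500.80

PV = 8225 × [1 − (1+0.09)^(−30)] / 0.09 = 8225 × 10.273654 = 84,500.8045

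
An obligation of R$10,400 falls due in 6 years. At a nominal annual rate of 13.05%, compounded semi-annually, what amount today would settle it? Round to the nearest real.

With 2 periods per year: i = 0.06525, n = 12.
PV = FV·(1+i)^(−n) = 10,400 × 0.468362 = 4,870.9629

R$4,871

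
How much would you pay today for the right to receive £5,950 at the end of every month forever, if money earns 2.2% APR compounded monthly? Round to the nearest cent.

£3,245,454.55

Periodic rate i = 0.022/12 = 0.00183333.
PV = PMT / i = 5950 / 0.00183333 = 3,245,454.5455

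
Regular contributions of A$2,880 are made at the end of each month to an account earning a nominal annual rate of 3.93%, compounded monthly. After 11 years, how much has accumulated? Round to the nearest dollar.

i = 0.0393/12 = 0.003275 per month; n = 11·12 = 132.
FV = PMT · [(1+i)^n − 1] / i = 2880 · 164.796741 = 474,614.6151

A$474,615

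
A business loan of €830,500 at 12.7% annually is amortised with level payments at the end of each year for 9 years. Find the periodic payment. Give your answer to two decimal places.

Annuity-PV factor = 5.189407; PMT = 830500 / 5.189407 = 160,037.5598

€160,037.56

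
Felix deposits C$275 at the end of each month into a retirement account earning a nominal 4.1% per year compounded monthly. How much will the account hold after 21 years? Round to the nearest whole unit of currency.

C$109,629

i = 0.041/12 = 0.00341667 per month; n = 21·12 = 252.
FV = PMT · [(1+i)^n − 1] / i = 275 · 398.650565 = 109,628.9053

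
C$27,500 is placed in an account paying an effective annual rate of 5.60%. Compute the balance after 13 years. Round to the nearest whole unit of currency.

FV = PV·(1+i)^n = 27,500 × 2.030631 = 55,842.3428

C$55,842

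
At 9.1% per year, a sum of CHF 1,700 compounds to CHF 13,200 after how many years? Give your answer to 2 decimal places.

23.53 years

n = ln(13200/1700) / ln(1+0.091) = ln(7.76471) / 0.087095 = 23.5329 years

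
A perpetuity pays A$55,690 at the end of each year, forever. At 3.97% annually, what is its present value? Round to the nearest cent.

A$1,402,770.78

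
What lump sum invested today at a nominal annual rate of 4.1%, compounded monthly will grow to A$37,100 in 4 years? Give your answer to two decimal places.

A$31,497.13

With 12 periods per year: i = 0.00341667, n = 48.
PV = FV·(1+i)^(−n) = 37,100 × 0.848979 = 31,497.1322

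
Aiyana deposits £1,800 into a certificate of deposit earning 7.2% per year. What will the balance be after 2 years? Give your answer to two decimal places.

1,800 × (1+0.072)^2 = 1,800 × 1.149184 = 2,068.5312

£2,068.53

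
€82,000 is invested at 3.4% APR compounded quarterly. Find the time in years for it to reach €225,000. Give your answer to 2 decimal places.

29.81 years

Periodic rate i = 0.034/4 = 0.0085.
(1+i)^n = 225000/82000 = 2.74390, so n = ln 2.74390 / ln 1.0085 = 119.2547 quarters
= 119.2547/4 years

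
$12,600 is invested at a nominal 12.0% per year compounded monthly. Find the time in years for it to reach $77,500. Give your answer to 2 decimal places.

15.21 years

Periodic rate i = 0.12/12 = 0.01.
(1+i)^n = 77500/12600 = 6.15079, so n = ln 6.15079 / ln 1.01 = 182.5649 months
= 182.5649/12 years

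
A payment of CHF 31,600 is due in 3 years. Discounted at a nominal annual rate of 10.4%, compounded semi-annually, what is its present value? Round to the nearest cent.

i = 0.104/2 = 0.052 per half-year; n = 3·2 = 6.
PV = FV·(1+i)^(−n) = 31,600 × 0.737744 = 23,312.7037

CHF 23,312.70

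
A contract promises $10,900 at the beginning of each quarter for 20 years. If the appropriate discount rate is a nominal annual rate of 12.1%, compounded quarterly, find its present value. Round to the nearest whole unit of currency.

$337,014

Periodic rate i = 0.121/4 = 0.03025; n = 20 × 4 = 80 periods.
Annuity factor a(80|0.03025) × (1+i) = 30.918735; PV = 10900 × 30.918735 = 337,014.2122
(annuity-due: payments at period start, so ×(1+i).)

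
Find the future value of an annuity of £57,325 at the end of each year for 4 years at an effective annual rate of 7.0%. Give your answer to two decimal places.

£254,519.73

FV = 57325 × [(1+0.07)^4 − 1] / 0.07 = 57325 × 4.439943 = 254,519.7325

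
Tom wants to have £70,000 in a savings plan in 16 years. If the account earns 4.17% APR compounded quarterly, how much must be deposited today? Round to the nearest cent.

£36,044.31

With 4 periods per year: i = 0.010425, n = 64.
PV = FV·(1+i)^(−n) = 70,000 × 0.514919 = 36,044.3109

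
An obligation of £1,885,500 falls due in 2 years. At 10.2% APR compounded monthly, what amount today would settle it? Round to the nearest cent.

£1,538,880.43

Periodic rate i = 0.102/12 = 0.0085; n = 2 × 12 = 24 periods.
Discount factor = (1+0.0085)^(−24) = 0.816166; PV = 1,885,500 × 0.816166 = 1,538,880.4258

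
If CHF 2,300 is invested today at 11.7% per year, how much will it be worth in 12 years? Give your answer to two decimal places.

FV = PV·(1+i)^n = 2,300 × 3.772577 = 8,676.9264

CHF 8,676.93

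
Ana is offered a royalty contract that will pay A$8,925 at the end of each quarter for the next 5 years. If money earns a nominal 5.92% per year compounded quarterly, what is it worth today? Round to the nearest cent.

A$153,532.63

With 4 periods per year: i = 0.0148, n = 20.
PV = PMT · [1 − (1+i)^(−n)] / i = 8925 · 17.202536 = 153,532.6306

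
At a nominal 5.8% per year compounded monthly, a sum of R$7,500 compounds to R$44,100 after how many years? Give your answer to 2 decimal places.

30.62 years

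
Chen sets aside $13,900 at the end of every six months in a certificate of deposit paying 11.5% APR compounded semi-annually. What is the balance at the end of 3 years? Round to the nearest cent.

i = 0.115/2 = 0.0575 per half-year; n = 3·2 = 6.
FV = PMT · [(1+i)^n − 1] / i = 13900 · 6.931543 = 96,348.4457

$96,348.45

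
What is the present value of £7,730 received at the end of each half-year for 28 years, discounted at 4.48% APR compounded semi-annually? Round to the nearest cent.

£245,281.51

With 2 periods per year: i = 0.0224, n = 56.
PV = 7730 × [1 − (1+0.0224)^(−56)] / 0.0224 = 7730 × 31.731113 = 245,281.5070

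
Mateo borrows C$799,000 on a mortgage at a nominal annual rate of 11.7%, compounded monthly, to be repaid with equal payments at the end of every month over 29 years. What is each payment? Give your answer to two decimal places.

C$8,065.82

Periodic rate i = 0.117/12 = 0.00975; n = 29 × 12 = 348 periods.
PMT = 799000 / ( [1 − (1+0.00975)^(−348)] / 0.00975 ) = 799000 / 99.060043 = 8,065.8152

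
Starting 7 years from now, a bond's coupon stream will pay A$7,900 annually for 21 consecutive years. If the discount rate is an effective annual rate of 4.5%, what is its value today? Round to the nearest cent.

Value one period before first payment (t=6): 7900 × [1 − (1+0.045)^(−21)] / 0.045 = 7900 × 13.404724 = 105,897.3186
PV₀ = 105,897.3186 / (1+0.045)^6 = 105,897.3186 / 1.302260 = 81,318.0997

A$81,318.10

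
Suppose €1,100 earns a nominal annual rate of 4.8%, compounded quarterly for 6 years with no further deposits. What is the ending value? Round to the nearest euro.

€1,465

With 4 periods per year: i = 0.012, n = 24.
1,100 × (1+0.012)^24 = 1,100 × 1.331473 = 1,464.6201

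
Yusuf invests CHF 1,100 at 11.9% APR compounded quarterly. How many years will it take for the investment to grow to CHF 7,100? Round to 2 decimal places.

Periodic rate i = 0.119/4 = 0.02975.
n = ln(7100/1100) / ln(1+0.02975) = ln(6.45455) / 0.029316 = 63.6097 quarters
= 63.6097/4 years

15.90 years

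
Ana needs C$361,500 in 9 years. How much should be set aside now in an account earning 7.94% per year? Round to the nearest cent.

C$181,746.72

Discount factor = (1+0.0794)^(−9) = 0.502757; PV = 361,500 × 0.502757 = 181,746.7184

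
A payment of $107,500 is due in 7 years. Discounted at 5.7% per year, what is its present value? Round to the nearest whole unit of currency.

$72,926

PV = 107,500 / (1 + 0.057)^7 = 107,500 / 1.474093 = 72,926.1948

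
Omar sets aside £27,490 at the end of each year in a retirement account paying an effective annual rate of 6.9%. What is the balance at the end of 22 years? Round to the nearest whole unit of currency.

£1,330,754

FV = PMT · [(1+i)^n − 1] / i = 27490 · 48.408663 = 1,330,754.1356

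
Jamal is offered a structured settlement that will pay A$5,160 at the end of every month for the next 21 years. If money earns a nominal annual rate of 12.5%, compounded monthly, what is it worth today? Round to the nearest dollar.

With 12 periods per year: i = 0.0104167, n = 252.
Annuity factor a(252|0.0104167) = 88.950717; PV = 5160 × 88.950717 = 458,985.7016

A$458,986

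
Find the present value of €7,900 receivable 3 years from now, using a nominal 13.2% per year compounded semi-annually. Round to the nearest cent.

€5,383.74

With 2 periods per year: i = 0.066, n = 6.
PV = 7,900 / (1 + 0.066)^6 = 7,900 / 1.467382 = 5,383.7373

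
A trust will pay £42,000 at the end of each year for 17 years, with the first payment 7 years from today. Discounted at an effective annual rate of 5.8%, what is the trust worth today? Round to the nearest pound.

£318,313

Value one period before first payment (t=6): 42000 × [1 − (1+0.058)^(−17)] / 0.058 = 42000 × 10.629641 = 446,444.9223
Discount back 6 years: 446,444.9223 × (1+0.058)^(−6) = 446,444.9223 × 0.712994 = 318,312.6379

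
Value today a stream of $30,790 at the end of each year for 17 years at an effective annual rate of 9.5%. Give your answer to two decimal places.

Annuity factor a(17|0.095) = 8.276037; PV = 30790 × 8.276037 = 254,819.1725

$254,819.17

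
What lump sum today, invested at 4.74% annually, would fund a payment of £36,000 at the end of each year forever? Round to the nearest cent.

PV = C/r = 36000/0.0474 = 759,493.6709

£759,493.67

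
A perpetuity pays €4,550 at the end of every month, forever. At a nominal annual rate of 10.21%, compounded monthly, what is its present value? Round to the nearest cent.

€534,769.83

Periodic rate i = 0.1021/12 = 0.00850833.
PV = PMT / i = 4550 / 0.00850833 = 534,769.8335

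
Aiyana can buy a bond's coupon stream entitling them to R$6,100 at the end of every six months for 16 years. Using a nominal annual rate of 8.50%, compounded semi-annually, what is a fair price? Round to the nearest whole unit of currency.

R$105,641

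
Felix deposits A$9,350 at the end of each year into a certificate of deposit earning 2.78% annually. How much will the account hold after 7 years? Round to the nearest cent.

Accumulation factor s(7|0.0278) = 7.611614; FV = 9350 × 7.611614 = 71,168.5912

A$71,168.59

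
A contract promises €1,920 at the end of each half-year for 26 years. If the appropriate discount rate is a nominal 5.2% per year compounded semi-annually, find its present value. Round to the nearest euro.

With 2 periods per year: i = 0.026, n = 52.
PV = 1920 × [1 − (1+0.026)^(−52)] / 0.026 = 1920 × 28.337264 = 54,407.5477

€54,408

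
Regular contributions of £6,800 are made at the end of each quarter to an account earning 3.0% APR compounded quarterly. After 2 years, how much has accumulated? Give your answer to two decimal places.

i = 0.03/4 = 0.0075 per quarter; n = 2·4 = 8.
FV = 6800 × [(1+0.0075)^8 − 1] / 0.0075 = 6800 × 8.213180 = 55,849.6220

£55,849.62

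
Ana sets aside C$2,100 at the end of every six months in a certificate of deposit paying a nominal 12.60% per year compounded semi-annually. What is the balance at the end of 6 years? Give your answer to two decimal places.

i = 0.126/2 = 0.063 per half-year; n = 6·2 = 12.
FV = 2100 × [(1+0.063)^12 − 1] / 0.063 = 2100 × 17.168398 = 36,053.6361

C$36,053.64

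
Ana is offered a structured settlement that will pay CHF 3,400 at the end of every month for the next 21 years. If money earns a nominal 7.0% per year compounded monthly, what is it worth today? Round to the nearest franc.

With 12 periods per year: i = 0.00583333, n = 252.
Annuity factor a(252|0.00583333) = 131.844073; PV = 3400 × 131.844073 = 448,269.8485

CHF 448,270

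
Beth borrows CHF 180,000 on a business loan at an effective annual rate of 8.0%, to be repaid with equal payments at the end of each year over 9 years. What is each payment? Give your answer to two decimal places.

PMT = 180000 / ( [1 − (1+0.08)^(−9)] / 0.08 ) = 180000 / 6.246888 = 28,814.3477

CHF 28,814.35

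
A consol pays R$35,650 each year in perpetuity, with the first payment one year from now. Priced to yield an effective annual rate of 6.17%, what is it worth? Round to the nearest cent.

R$577,795.79

PV = PMT / i = 35650 / 0.0617 = 577,795.7861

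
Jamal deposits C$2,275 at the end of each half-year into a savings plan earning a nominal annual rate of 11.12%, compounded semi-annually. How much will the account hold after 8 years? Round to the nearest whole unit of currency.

C$56,334

Periodic rate i = 0.1112/2 = 0.0556; n = 8 × 2 = 16 periods.
FV = 2275 × [(1+0.0556)^16 − 1] / 0.0556 = 2275 × 24.762341 = 56,334.3246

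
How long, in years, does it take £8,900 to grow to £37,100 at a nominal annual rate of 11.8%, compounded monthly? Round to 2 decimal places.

Periodic rate i = 0.118/12 = 0.00983333.
(1+i)^n = 37100/8900 = 4.16854, so n = ln 4.16854 / ln 1.00983 = 145.8888 months
= 145.8888/12 years

12.16 years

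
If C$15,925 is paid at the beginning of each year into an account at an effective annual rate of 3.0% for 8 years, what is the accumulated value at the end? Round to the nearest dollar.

C$145,859

Accumulation factor s(8|0.03) × (1+i) = 9.159106; FV = 15925 × 9.159106 = 145,858.7651
(annuity-due: payments at period start, so ×(1+i).)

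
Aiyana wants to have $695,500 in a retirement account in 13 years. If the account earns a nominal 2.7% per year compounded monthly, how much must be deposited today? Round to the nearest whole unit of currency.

$489,814

With 12 periods per year: i = 0.00225, n = 156.
Discount factor = (1+0.00225)^(−156) = 0.704261; PV = 695,500 × 0.704261 = 489,813.7883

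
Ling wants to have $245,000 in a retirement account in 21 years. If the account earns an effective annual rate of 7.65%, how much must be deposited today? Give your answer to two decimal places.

$52,104.04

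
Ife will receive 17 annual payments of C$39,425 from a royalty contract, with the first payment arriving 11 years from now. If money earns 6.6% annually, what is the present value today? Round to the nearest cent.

C$208,889.25

PV at t=10 (ordinary 17-year annuity): 39425 × a(17|0.066) = 39425 × 10.039601 = 395,811.2541
PV₀ = 395,811.2541 / (1+0.066)^10 = 395,811.2541 / 1.894838 = 208,889.2504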